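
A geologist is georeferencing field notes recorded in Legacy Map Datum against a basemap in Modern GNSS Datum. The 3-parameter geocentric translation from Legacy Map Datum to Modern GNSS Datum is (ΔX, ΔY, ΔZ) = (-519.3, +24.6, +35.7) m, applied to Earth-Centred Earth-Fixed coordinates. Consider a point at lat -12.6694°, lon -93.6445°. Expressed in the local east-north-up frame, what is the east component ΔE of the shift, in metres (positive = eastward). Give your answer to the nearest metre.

ΔE = -520 m

At φ = -12.6694°, λ = -93.6445°: sin φ = -0.219325, cos φ = 0.975652, sin λ = -0.997978, cos λ = -0.063566.
ΔE = −sin λ·ΔX + cos λ·ΔY = −(-0.997978)·(-519.3) + (-0.063566)·(24.6) = -519.81 m.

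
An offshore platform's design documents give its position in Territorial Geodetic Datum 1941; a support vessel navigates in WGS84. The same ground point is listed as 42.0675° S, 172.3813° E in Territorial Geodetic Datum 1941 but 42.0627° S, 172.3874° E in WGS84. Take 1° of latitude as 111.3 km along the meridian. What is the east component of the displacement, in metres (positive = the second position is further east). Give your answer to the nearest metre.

ΔE = 504 m

Δφ = -42.0627° − -42.0675° = +0.0048°; Δλ = 172.3874° − 172.3813° = +0.0061°.
ΔN = Δφ × 111300 = 534.2 m; ΔE = Δλ × 111300 × cos(-42.0675°) = +0.0061 × 111300 × 0.742356 = 504.0 m.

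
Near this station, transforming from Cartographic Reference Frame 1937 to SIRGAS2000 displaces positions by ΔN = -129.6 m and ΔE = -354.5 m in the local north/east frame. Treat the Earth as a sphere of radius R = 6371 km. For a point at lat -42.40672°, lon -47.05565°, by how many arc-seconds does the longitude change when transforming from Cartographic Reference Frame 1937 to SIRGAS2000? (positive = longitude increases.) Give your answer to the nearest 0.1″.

Δλ = -15.5″

At latitude -42.40672°, cos φ = 0.738376.
One radian of longitude at latitude φ spans R cos φ, so Δλ = ΔE / (R cos φ) = -354.5 / (6371000 × 0.738376) = -7.5358e-05 rad = -15.544″.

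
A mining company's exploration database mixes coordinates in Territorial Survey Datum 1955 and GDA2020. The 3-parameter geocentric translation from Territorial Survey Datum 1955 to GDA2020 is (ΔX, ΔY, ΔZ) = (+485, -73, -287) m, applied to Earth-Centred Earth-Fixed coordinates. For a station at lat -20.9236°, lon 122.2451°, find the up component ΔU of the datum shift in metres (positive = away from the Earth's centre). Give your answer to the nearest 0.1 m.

ΔU = -196.9 m

The local up (radial) axis is (cos φ cos λ, cos φ sin λ, sin φ), giving ΔU = -241.704 − 57.670 + 102.494 = -196.88 m.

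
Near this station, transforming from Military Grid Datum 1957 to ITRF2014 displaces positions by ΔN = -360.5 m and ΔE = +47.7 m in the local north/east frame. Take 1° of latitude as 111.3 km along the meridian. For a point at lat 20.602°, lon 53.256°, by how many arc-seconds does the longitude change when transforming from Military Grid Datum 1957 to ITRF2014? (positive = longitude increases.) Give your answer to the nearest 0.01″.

Δλ = 1.65″

At latitude 20.602°, cos φ = 0.936047.
1° of longitude at this latitude = 111.3 × cos φ = 104.18 km, so Δλ = 47.7 / 104182.1 = 0.0004579° = 1.648″.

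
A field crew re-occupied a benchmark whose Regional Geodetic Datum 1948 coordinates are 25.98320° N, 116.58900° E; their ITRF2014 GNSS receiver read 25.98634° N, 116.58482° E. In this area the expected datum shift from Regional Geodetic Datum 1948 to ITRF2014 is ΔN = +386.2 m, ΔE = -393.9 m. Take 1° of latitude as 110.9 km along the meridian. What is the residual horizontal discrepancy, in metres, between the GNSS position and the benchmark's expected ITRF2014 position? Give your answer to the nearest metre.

44 m

Observed coordinate differences: Δφ = +0.00314°, Δλ = -0.00418°.
Converting to metres (1° lat = 110900 m, cos φ = 0.898923): observed ΔN = 348.2 m, observed ΔE = -416.7 m.
Subtracting the expected shift leaves a residual of 348.2 − (386.2) = -38.0 m north and -416.7 − (-393.9) = -22.8 m east.
Residual distance = √((-38.0)² + (-22.8)²) = 44.3 m.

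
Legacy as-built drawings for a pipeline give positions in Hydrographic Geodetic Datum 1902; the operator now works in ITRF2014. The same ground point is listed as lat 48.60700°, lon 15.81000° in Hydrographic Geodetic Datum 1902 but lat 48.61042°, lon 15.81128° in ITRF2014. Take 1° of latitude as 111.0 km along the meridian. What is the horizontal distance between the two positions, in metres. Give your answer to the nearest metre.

Δφ = 48.61042° − 48.60700° = +0.00342°; Δλ = 15.81128° − 15.81000° = +0.00128°.
ΔN = Δφ × 111000 = 379.6 m; ΔE = Δλ × 111000 × cos(48.60700°) = +0.00128 × 111000 × 0.661220 = 93.9 m.
Distance = √(ΔE² + ΔN²) = √(93.9² + 379.6²) = 391.1 m.

391 m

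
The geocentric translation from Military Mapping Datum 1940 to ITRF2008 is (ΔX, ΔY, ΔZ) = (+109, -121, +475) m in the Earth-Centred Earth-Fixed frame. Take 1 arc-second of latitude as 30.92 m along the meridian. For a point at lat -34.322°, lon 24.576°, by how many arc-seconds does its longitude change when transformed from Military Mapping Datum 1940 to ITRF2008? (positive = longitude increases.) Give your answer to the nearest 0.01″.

Δλ = -6.08″

sin φ = -0.563843, cos φ = 0.825882, sin λ = 0.415900, cos λ = 0.909410.
East component: ΔE = −sin λ·ΔX + cos λ·ΔY = −(0.415900)(109) + (0.909410)(-121) = -155.37 m.
1° of latitude spans 3600 × 30.92 = 111312 m; at latitude φ, 1° of longitude spans that × cos φ = 91930.6 m, so Δλ = -155.37 / 91930.6 × 3600 = -6.084″.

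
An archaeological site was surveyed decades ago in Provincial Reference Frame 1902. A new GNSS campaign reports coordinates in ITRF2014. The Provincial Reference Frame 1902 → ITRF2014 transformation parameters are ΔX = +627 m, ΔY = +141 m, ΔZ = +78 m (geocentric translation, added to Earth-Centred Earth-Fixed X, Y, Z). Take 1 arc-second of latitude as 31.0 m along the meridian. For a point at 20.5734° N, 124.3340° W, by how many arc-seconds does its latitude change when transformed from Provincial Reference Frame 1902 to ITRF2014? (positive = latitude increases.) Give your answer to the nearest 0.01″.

sin φ = 0.351407, cos φ = 0.936223, sin λ = -0.825764, cos λ = -0.564016.
North component: ΔN = −sin φ cos λ·ΔX − sin φ sin λ·ΔY + cos φ·ΔZ = −(0.351407)(-0.564016)(627) − (0.351407)(-0.825764)(141) + (0.936223)(78) = 238.21 m.
1° of latitude spans 3600 × 31.00 = 111600 m, so Δφ = 238.21 / 111600 × 3600 = 7.684″.

Δφ = 7.68″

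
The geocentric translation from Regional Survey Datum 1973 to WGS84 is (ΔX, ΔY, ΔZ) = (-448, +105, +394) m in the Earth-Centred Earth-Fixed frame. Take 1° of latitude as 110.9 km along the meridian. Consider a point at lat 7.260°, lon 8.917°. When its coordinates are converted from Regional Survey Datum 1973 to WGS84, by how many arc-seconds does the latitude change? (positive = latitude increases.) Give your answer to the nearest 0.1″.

sin φ = 0.126372, cos φ = 0.991983, sin λ = 0.155004, cos λ = 0.987914.
North component: ΔN = −sin φ cos λ·ΔX − sin φ sin λ·ΔY + cos φ·ΔZ = −(0.126372)(0.987914)(-448) − (0.126372)(0.155004)(105) + (0.991983)(394) = 444.71 m.
1° of latitude spans 110900 m, so Δφ = 444.71 / 110900 × 3600 = 14.436″.

Δφ = 14.4″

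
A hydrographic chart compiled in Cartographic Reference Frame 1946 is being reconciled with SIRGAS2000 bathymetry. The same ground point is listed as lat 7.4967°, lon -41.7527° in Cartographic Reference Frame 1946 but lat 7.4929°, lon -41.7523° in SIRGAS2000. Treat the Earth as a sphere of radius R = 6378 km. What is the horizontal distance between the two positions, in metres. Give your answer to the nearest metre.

Δφ = 7.4929° − 7.4967° = -0.0038°; Δλ = -41.7523° − -41.7527° = +0.0004°.
1° along a meridian = πR/180 = 111317 m.
ΔN = Δφ × 111317 = -423.0 m; ΔE = Δλ × 111317 × cos(7.4967°) = +0.0004 × 111317 × 0.991452 = 44.1 m.
Distance = √(ΔE² + ΔN²) = √(44.1² + (-423.0)²) = 425.3 m.

425 m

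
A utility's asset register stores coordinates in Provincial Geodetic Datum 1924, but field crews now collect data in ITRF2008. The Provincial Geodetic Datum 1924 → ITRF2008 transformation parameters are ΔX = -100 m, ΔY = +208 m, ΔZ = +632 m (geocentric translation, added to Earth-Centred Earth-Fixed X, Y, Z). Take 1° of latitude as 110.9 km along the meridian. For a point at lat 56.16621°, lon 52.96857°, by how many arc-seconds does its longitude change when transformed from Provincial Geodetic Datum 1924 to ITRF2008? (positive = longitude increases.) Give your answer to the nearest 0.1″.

Δλ = 12.0″

sin φ = 0.830656, cos φ = 0.556786, sin λ = 0.798305, cos λ = 0.602253.
East component: ΔE = −sin λ·ΔX + cos λ·ΔY = −(0.798305)(-100) + (0.602253)(208) = 205.10 m.
1° of latitude spans 110900 m; at latitude φ, 1° of longitude spans that × cos φ = 61747.5 m, so Δλ = 205.10 / 61747.5 × 3600 = 11.958″.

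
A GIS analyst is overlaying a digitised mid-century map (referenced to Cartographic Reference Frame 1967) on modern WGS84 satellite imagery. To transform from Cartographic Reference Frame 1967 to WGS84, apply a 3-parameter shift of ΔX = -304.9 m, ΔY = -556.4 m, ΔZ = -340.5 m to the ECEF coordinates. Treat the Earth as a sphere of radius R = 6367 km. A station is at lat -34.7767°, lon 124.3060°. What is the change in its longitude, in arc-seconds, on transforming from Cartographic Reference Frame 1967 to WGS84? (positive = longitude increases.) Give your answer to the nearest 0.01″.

Δλ = 22.30″

sin φ = -0.570380, cos φ = 0.821381, sin λ = 0.826039, cos λ = -0.563613.
East component: ΔE = −sin λ·ΔX + cos λ·ΔY = −(0.826039)(-304.9) + (-0.563613)(-556.4) = 565.45 m.
1° of latitude spans πR/180 = 111125 m; at latitude φ, 1° of longitude spans that × cos φ = 91276.1 m, so Δλ = 565.45 / 91276.1 × 3600 = 22.302″.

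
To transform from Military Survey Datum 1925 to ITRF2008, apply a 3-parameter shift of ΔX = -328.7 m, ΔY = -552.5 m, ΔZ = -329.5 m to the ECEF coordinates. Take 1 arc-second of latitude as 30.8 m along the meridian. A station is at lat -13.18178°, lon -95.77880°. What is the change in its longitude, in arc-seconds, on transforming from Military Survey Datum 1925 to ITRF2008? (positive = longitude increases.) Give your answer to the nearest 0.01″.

sin φ = -0.228041, cos φ = 0.973651, sin λ = -0.994918, cos λ = -0.100688.
East component: ΔE = −sin λ·ΔX + cos λ·ΔY = −(-0.994918)(-328.7) + (-0.100688)(-552.5) = -271.40 m.
1° of latitude spans 3600 × 30.80 = 110880 m; at latitude φ, 1° of longitude spans that × cos φ = 107958.5 m, so Δλ = -271.40 / 107958.5 × 3600 = -9.050″.

Δλ = -9.05″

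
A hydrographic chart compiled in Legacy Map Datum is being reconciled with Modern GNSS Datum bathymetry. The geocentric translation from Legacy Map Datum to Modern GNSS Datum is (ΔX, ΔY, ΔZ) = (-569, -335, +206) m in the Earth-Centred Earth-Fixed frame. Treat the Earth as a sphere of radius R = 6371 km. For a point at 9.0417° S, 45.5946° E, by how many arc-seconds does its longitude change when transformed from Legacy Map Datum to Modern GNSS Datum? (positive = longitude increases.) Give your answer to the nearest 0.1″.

Δλ = 5.6″

sin φ = -0.157153, cos φ = 0.987574, sin λ = 0.714407, cos λ = 0.699731.
East component: ΔE = −sin λ·ΔX + cos λ·ΔY = −(0.714407)(-569) + (0.699731)(-335) = 172.09 m.
1° of latitude spans πR/180 = 111195 m; at latitude φ, 1° of longitude spans that × cos φ = 109813.2 m, so Δλ = 172.09 / 109813.2 × 3600 = 5.642″.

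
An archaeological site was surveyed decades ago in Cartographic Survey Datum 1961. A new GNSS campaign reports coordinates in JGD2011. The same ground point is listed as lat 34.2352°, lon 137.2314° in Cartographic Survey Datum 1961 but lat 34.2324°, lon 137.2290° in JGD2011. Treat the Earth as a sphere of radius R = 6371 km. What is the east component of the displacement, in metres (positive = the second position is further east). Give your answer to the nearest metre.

ΔE = -221 m

Δφ = 34.2324° − 34.2352° = -0.0028°; Δλ = 137.2290° − 137.2314° = -0.0024°.
1° along a meridian = πR/180 = 111195 m.
ΔN = Δφ × 111195 = -311.3 m; ΔE = Δλ × 111195 × cos(34.2352°) = -0.0024 × 111195 × 0.826735 = -220.6 m.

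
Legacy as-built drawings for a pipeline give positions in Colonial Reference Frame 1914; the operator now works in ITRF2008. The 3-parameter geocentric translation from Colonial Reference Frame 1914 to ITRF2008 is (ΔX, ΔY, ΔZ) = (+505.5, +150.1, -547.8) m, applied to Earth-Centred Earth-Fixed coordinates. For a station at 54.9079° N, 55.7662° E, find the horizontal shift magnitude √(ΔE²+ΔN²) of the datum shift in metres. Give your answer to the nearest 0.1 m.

The local east axis at (φ, λ) is (−sin λ, cos λ, 0), so ΔE = −sin(55.7662°)·505.5 + cos(55.7662°)·150.1 = -333.48 m.
The local north axis is (−sin φ cos λ, −sin φ sin λ, cos φ), giving ΔN = -232.688 − 101.538 − 314.926 = -649.15 m.
Horizontal magnitude = √(ΔE² + ΔN²) = √((-333.48)² + (-649.15)²) = 729.80 m.

729.8 m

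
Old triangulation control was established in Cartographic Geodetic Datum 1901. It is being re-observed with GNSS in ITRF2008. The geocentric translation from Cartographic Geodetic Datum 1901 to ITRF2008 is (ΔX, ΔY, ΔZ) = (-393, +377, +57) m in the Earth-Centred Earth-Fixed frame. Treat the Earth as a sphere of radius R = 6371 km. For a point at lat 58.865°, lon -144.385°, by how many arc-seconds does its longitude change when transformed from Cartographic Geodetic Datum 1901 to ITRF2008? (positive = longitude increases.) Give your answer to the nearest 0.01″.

Δλ = -33.52″

sin φ = 0.855951, cos φ = 0.517056, sin λ = -0.582336, cos λ = -0.812948.
East component: ΔE = −sin λ·ΔX + cos λ·ΔY = −(-0.582336)(-393) + (-0.812948)(377) = -535.34 m.
1° of latitude spans πR/180 = 111195 m; at latitude φ, 1° of longitude spans that × cos φ = 57494.0 m, so Δλ = -535.34 / 57494.0 × 3600 = -33.520″.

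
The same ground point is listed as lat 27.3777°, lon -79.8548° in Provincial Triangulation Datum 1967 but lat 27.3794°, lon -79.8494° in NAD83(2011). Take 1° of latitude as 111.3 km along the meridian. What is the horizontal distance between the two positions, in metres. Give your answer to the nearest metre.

Δφ = 27.3794° − 27.3777° = +0.0017°; Δλ = -79.8494° − -79.8548° = +0.0054°.
ΔN = Δφ × 111300 = 189.2 m; ΔE = Δλ × 111300 × cos(27.3777°) = +0.0054 × 111300 × 0.887994 = 533.7 m.
Distance = √(ΔE² + ΔN²) = √(533.7² + 189.2²) = 566.2 m.

566 m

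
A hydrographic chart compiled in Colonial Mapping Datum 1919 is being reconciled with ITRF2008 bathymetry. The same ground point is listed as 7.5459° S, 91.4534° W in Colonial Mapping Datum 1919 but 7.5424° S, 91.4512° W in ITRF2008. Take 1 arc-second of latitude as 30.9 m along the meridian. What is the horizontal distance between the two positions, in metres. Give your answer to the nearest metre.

Δφ = -7.5424° − -7.5459° = +0.0035°; Δλ = -91.4512° − -91.4534° = +0.0022°.
1° of latitude = 3600 × 30.90 = 111240 m.
ΔN = Δφ × 111240 = 389.3 m; ΔE = Δλ × 111240 × cos(-7.5459°) = +0.0022 × 111240 × 0.991340 = 242.6 m.
Distance = √(ΔE² + ΔN²) = √(242.6² + 389.3²) = 458.7 m.

459 m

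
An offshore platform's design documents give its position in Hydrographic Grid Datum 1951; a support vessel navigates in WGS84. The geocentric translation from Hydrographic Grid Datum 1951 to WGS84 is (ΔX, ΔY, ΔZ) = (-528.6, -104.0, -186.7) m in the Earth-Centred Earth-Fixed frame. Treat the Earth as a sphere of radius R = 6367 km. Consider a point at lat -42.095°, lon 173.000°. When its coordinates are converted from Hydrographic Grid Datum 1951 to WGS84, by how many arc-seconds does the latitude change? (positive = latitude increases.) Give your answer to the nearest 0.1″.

sin φ = -0.670362, cos φ = 0.742034, sin λ = 0.121869, cos λ = -0.992546.
North component: ΔN = −sin φ cos λ·ΔX − sin φ sin λ·ΔY + cos φ·ΔZ = −(-0.670362)(-0.992546)(-528.6) − (-0.670362)(0.121869)(-104.0) + (0.742034)(-186.7) = 204.68 m.
1° of latitude spans πR/180 = 111125 m, so Δφ = 204.68 / 111125 × 3600 = 6.631″.

Δφ = 6.6″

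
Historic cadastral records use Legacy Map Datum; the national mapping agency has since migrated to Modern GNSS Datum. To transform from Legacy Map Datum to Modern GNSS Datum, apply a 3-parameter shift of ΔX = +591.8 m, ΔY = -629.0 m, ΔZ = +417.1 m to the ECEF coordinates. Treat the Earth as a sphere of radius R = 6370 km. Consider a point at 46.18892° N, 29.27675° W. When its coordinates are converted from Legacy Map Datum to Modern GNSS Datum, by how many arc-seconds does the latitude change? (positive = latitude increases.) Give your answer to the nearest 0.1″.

Δφ = -9.9″

sin φ = 0.721626, cos φ = 0.692283, sin λ = -0.489029, cos λ = 0.872268.
North component: ΔN = −sin φ cos λ·ΔX − sin φ sin λ·ΔY + cos φ·ΔZ = −(0.721626)(0.872268)(591.8) − (0.721626)(-0.489029)(-629.0) + (0.692283)(417.1) = -305.73 m.
1° of latitude spans πR/180 = 111177 m, so Δφ = -305.73 / 111177 × 3600 = -9.900″.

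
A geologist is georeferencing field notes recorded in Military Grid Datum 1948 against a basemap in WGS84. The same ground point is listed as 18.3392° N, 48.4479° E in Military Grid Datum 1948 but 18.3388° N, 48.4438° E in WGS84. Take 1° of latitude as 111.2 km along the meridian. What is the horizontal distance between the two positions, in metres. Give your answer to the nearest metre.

435 m

Δφ = 18.3388° − 18.3392° = -0.0004°; Δλ = 48.4438° − 48.4479° = -0.0041°.
ΔN = Δφ × 111200 = -44.5 m; ΔE = Δλ × 111200 × cos(18.3392°) = -0.0041 × 111200 × 0.949210 = -432.8 m.
Distance = √(ΔE² + ΔN²) = √((-432.8)² + (-44.5)²) = 435.0 m.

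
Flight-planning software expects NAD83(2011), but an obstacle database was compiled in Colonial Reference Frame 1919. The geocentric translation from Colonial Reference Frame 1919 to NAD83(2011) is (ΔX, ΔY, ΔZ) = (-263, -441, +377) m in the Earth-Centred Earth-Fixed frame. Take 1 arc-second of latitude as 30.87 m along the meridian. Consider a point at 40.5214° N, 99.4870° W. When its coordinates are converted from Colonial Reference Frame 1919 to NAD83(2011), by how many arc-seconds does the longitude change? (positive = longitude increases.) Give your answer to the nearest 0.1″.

sin φ = 0.649732, cos φ = 0.760163, sin λ = -0.986323, cos λ = -0.164824.
East component: ΔE = −sin λ·ΔX + cos λ·ΔY = −(-0.986323)(-263) + (-0.164824)(-441) = -186.72 m.
1° of latitude spans 3600 × 30.87 = 111132 m; at latitude φ, 1° of longitude spans that × cos φ = 84478.5 m, so Δλ = -186.72 / 84478.5 × 3600 = -7.957″.

Δλ = -8.0″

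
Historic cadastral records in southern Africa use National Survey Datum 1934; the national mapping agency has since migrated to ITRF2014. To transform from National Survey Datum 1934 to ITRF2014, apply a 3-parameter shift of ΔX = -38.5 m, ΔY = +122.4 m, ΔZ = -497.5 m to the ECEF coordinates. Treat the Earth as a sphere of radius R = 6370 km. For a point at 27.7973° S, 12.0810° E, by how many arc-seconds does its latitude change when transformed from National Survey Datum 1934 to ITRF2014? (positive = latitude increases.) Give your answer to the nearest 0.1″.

sin φ = -0.466345, cos φ = 0.884603, sin λ = 0.209294, cos λ = 0.977853.
North component: ΔN = −sin φ cos λ·ΔX − sin φ sin λ·ΔY + cos φ·ΔZ = −(-0.466345)(0.977853)(-38.5) − (-0.466345)(0.209294)(122.4) + (0.884603)(-497.5) = -445.70 m.
1° of latitude spans πR/180 = 111177 m, so Δφ = -445.70 / 111177 × 3600 = -14.432″.

Δφ = -14.4″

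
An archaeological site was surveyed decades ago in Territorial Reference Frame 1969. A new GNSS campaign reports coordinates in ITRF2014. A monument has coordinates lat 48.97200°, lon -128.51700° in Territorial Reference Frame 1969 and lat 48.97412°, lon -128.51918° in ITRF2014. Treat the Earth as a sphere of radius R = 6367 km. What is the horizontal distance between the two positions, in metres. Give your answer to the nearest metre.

Δφ = 48.97412° − 48.97200° = +0.00212°; Δλ = -128.51918° − -128.51700° = -0.00218°.
1° along a meridian = πR/180 = 111125 m.
ΔN = Δφ × 111125 = 235.6 m; ΔE = Δλ × 111125 × cos(48.97200°) = -0.00218 × 111125 × 0.656428 = -159.0 m.
Distance = √(ΔE² + ΔN²) = √((-159.0)² + 235.6²) = 284.2 m.

284 m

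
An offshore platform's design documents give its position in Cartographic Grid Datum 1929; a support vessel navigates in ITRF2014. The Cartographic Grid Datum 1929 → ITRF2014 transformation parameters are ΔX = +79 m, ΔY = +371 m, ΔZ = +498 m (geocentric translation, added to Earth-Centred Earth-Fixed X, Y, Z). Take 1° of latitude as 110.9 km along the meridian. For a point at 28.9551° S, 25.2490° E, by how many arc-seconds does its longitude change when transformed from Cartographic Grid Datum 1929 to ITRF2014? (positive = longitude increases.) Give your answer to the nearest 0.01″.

sin φ = -0.484124, cos φ = 0.874999, sin λ = 0.426553, cos λ = 0.904463.
East component: ΔE = −sin λ·ΔX + cos λ·ΔY = −(0.426553)(79) + (0.904463)(371) = 301.86 m.
1° of latitude spans 110900 m; at latitude φ, 1° of longitude spans that × cos φ = 97037.4 m, so Δλ = 301.86 / 97037.4 × 3600 = 11.199″.

Δλ = 11.20″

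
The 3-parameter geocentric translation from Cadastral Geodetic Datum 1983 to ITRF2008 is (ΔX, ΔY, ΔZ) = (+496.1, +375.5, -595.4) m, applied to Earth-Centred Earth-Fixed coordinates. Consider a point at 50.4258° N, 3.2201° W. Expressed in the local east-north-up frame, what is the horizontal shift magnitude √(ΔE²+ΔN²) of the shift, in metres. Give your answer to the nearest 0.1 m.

The local east axis at (φ, λ) is (−sin λ, cos λ, 0), so ΔE = −sin(-3.2201°)·496.1 + cos(-3.2201°)·375.5 = 402.77 m.
The local north axis is (−sin φ cos λ, −sin φ sin λ, cos φ), giving ΔN = -381.790 + 16.258 − 379.316 = -744.85 m.
Horizontal magnitude = √(ΔE² + ΔN²) = √(402.77² + (-744.85)²) = 846.77 m.

846.8 m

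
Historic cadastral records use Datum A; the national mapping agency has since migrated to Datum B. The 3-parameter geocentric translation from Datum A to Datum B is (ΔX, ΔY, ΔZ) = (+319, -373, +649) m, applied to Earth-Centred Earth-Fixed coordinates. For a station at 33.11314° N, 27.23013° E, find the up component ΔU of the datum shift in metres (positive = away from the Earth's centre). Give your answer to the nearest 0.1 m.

At φ = 33.11314°, λ = 27.23013°: sin φ = 0.546294, cos φ = 0.837593, sin λ = 0.457566, cos λ = 0.889176.
ΔU = cos φ cos λ·ΔX + cos φ sin λ·ΔY + sin φ·ΔZ = (0.837593)(0.889176)(319) + (0.837593)(0.457566)(-373) + (0.546294)(649) = 449.17 m.

ΔU = 449.2 m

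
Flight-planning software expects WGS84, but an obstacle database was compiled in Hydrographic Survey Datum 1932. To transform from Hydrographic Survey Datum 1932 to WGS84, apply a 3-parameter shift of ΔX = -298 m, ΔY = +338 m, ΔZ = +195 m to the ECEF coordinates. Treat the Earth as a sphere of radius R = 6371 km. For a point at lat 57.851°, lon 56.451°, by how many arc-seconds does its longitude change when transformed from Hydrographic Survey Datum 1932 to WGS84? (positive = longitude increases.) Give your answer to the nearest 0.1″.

sin φ = 0.846667, cos φ = 0.532123, sin λ = 0.833413, cos λ = 0.552650.
East component: ΔE = −sin λ·ΔX + cos λ·ΔY = −(0.833413)(-298) + (0.552650)(338) = 435.15 m.
1° of latitude spans πR/180 = 111195 m; at latitude φ, 1° of longitude spans that × cos φ = 59169.4 m, so Δλ = 435.15 / 59169.4 × 3600 = 26.476″.

Δλ = 26.5″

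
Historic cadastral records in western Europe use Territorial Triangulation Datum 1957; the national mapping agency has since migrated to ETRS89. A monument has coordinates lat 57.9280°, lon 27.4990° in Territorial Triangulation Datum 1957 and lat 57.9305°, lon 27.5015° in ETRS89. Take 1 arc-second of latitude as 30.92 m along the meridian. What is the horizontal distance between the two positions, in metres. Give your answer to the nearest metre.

315 m

Δφ = 57.9305° − 57.9280° = +0.0025°; Δλ = 27.5015° − 27.4990° = +0.0025°.
1° of latitude = 3600 × 30.92 = 111312 m.
ΔN = Δφ × 111312 = 278.3 m; ΔE = Δλ × 111312 × cos(57.9280°) = +0.0025 × 111312 × 0.530985 = 147.8 m.
Distance = √(ΔE² + ΔN²) = √(147.8² + 278.3²) = 315.1 m.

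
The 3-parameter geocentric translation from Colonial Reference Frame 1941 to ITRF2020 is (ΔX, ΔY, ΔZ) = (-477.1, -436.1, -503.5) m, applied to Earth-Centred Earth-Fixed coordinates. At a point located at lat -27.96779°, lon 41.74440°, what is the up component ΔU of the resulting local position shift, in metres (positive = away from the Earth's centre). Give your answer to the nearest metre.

ΔU = -335 m

At φ = -27.96779°, λ = 41.74440°: sin φ = -0.468975, cos φ = 0.883211, sin λ = 0.665809, cos λ = 0.746122.
ΔU = cos φ cos λ·ΔX + cos φ sin λ·ΔY + sin φ·ΔZ = (0.883211)(0.746122)(-477.1) + (0.883211)(0.665809)(-436.1) + (-0.468975)(-503.5) = -334.72 m.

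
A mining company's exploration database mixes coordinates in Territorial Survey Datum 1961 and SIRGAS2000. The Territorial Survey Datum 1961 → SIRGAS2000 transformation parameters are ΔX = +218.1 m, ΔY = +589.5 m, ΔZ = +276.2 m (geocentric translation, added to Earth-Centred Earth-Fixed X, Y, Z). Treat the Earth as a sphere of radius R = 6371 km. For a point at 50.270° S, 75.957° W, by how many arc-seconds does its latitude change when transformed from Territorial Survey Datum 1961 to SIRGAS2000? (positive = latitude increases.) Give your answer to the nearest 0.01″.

Δφ = -7.21″

sin φ = -0.769065, cos φ = 0.639171, sin λ = -0.970114, cos λ = 0.242650.
North component: ΔN = −sin φ cos λ·ΔX − sin φ sin λ·ΔY + cos φ·ΔZ = −(-0.769065)(0.242650)(218.1) − (-0.769065)(-0.970114)(589.5) + (0.639171)(276.2) = -222.58 m.
1° of latitude spans πR/180 = 111195 m, so Δφ = -222.58 / 111195 × 3600 = -7.206″.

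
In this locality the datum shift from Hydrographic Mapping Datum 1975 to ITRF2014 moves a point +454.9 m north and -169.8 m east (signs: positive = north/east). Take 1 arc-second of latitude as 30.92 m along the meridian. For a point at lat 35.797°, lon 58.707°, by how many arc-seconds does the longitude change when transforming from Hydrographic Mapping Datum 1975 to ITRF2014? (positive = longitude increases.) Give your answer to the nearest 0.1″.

Δλ = -6.8″

At latitude 35.797°, cos φ = 0.811094.
1″ of longitude at this latitude = 30.92 × cos φ = 25.0790 m, so Δλ = -169.8 / 25.0790 = -6.771″.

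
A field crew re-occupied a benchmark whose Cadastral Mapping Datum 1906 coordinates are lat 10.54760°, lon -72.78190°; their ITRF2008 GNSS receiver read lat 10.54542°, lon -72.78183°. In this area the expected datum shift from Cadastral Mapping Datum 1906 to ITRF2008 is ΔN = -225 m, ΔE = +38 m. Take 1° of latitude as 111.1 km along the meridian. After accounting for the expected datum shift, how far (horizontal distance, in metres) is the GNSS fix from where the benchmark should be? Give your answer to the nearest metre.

35 m

Observed coordinate differences: Δφ = -0.00218°, Δλ = +0.00007°.
Converting to metres (1° lat = 111100 m, cos φ = 0.983103): observed ΔN = -242.2 m, observed ΔE = 7.6 m.
Subtracting the expected shift leaves a residual of -242.2 − (-225) = -17.2 m north and 7.6 − (38) = -30.4 m east.
Residual distance = √((-17.2)² + (-30.4)²) = 34.9 m.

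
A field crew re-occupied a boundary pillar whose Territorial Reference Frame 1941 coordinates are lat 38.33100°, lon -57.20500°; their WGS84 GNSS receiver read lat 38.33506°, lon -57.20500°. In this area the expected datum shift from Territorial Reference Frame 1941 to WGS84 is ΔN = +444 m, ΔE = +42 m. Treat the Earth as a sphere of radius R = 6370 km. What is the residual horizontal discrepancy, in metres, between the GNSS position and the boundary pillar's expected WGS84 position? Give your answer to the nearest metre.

43 m

Observed coordinate differences: Δφ = +0.00406°, Δλ = +0.00000°.
Converting to metres (1° lat = 111177 m, cos φ = 0.784441): observed ΔN = 451.4 m, observed ΔE = 0.0 m.
Subtracting the expected shift leaves a residual of 451.4 − (444) = 7.4 m north and 0.0 − (42) = -42.0 m east.
Residual distance = √(7.4² + (-42.0)²) = 42.6 m.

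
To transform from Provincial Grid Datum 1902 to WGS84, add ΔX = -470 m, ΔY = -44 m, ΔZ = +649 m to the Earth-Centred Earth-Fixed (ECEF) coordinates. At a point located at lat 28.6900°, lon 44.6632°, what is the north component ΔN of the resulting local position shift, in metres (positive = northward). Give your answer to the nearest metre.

ΔN = 745 m

The local north axis is (−sin φ cos λ, −sin φ sin λ, cos φ), giving ΔN = 160.482 + 14.848 + 569.322 = 744.65 m.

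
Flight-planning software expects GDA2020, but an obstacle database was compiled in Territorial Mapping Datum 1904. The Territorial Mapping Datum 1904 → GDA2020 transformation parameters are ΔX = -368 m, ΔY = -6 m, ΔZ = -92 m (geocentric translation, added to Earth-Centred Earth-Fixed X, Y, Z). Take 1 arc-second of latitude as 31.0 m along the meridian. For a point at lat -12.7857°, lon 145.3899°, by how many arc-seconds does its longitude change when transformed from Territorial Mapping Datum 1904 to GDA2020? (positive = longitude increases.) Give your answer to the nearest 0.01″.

sin φ = -0.221305, cos φ = 0.975205, sin λ = 0.567989, cos λ = -0.823036.
East component: ΔE = −sin λ·ΔX + cos λ·ΔY = −(0.567989)(-368) + (-0.823036)(-6) = 213.96 m.
1° of latitude spans 3600 × 31.00 = 111600 m; at latitude φ, 1° of longitude spans that × cos φ = 108832.8 m, so Δλ = 213.96 / 108832.8 × 3600 = 7.077″.

Δλ = 7.08″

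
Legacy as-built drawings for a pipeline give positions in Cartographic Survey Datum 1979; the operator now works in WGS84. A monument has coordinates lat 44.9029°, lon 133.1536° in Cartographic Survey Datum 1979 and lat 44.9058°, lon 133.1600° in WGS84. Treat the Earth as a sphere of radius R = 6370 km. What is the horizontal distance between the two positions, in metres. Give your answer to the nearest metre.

598 m

Δφ = 44.9058° − 44.9029° = +0.0029°; Δλ = 133.1600° − 133.1536° = +0.0064°.
1° along a meridian = πR/180 = 111177 m.
ΔN = Δφ × 111177 = 322.4 m; ΔE = Δλ × 111177 × cos(44.9029°) = +0.0064 × 111177 × 0.708304 = 504.0 m.
Distance = √(ΔE² + ΔN²) = √(504.0² + 322.4²) = 598.3 m.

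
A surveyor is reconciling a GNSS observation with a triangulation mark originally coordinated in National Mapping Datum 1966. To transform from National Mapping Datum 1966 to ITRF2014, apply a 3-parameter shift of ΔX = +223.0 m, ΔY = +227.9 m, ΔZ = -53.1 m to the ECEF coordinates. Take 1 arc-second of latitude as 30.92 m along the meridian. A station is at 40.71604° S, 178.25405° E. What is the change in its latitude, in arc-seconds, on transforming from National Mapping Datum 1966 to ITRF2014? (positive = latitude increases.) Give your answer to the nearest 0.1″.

Δφ = -5.9″

sin φ = -0.652311, cos φ = 0.757952, sin λ = 0.030468, cos λ = -0.999536.
North component: ΔN = −sin φ cos λ·ΔX − sin φ sin λ·ΔY + cos φ·ΔZ = −(-0.652311)(-0.999536)(223.0) − (-0.652311)(0.030468)(227.9) + (0.757952)(-53.1) = -181.12 m.
1° of latitude spans 3600 × 30.92 = 111312 m, so Δφ = -181.12 / 111312 × 3600 = -5.858″.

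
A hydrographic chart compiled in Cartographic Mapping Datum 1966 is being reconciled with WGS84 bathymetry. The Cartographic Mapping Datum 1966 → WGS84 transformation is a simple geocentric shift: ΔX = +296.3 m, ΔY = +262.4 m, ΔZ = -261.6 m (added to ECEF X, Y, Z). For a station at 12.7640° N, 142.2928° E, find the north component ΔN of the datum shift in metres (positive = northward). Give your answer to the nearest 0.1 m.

At φ = 12.7640°, λ = 142.2928°: sin φ = 0.220936, cos φ = 0.975288, sin λ = 0.611626, cos λ = -0.791147.
ΔN = −sin φ cos λ·ΔX − sin φ sin λ·ΔY + cos φ·ΔZ = −(0.220936)(-0.791147)(296.3) − (0.220936)(0.611626)(262.4) + (0.975288)(-261.6) = -238.80 m.

ΔN = -238.8 m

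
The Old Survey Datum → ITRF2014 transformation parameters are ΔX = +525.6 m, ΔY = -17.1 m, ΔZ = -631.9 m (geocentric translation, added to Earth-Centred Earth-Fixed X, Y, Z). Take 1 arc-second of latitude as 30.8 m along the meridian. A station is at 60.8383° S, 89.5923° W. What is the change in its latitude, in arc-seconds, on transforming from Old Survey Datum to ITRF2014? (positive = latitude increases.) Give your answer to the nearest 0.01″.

sin φ = -0.873248, cos φ = 0.487276, sin λ = -0.999975, cos λ = 0.007116.
North component: ΔN = −sin φ cos λ·ΔX − sin φ sin λ·ΔY + cos φ·ΔZ = −(-0.873248)(0.007116)(525.6) − (-0.873248)(-0.999975)(-17.1) + (0.487276)(-631.9) = -289.71 m.
1° of latitude spans 3600 × 30.80 = 110880 m, so Δφ = -289.71 / 110880 × 3600 = -9.406″.

Δφ = -9.41″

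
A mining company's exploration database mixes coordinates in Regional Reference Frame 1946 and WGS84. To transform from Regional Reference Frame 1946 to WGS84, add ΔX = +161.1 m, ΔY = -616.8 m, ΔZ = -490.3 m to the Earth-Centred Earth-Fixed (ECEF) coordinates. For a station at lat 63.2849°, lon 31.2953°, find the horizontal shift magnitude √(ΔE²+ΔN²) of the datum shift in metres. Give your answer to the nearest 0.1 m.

613.4 m

The local east axis at (φ, λ) is (−sin λ, cos λ, 0), so ΔE = −sin(31.2953°)·161.1 + cos(31.2953°)·(-616.8) = -610.74 m.
The local north axis is (−sin φ cos λ, −sin φ sin λ, cos φ), giving ΔN = -122.965 + 286.195 − 220.417 = -57.19 m.
Horizontal magnitude = √(ΔE² + ΔN²) = √((-610.74)² + (-57.19)²) = 613.41 m.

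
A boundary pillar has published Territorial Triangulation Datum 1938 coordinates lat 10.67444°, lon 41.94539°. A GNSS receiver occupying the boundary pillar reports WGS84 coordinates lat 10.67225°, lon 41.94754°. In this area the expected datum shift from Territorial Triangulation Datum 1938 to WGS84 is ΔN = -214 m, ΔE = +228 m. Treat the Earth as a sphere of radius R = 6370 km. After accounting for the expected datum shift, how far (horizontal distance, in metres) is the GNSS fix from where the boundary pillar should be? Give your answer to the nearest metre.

30 m

Observed coordinate differences: Δφ = -0.00219°, Δλ = +0.00215°.
Converting to metres (1° lat = 111177 m, cos φ = 0.982696): observed ΔN = -243.5 m, observed ΔE = 234.9 m.
Subtracting the expected shift leaves a residual of -243.5 − (-214) = -29.5 m north and 234.9 − (228) = 6.9 m east.
Residual distance = √((-29.5)² + 6.9²) = 30.3 m.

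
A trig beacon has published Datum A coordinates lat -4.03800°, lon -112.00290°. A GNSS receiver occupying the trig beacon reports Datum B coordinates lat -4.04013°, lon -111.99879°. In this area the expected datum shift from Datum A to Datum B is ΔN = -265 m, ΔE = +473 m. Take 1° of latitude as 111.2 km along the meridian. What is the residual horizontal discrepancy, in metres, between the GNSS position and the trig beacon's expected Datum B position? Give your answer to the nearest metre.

Observed coordinate differences: Δφ = -0.00213°, Δλ = +0.00411°.
Converting to metres (1° lat = 111200 m, cos φ = 0.997518): observed ΔN = -236.9 m, observed ΔE = 455.9 m.
Subtracting the expected shift leaves a residual of -236.9 − (-265) = 28.1 m north and 455.9 − (473) = -17.1 m east.
Residual distance = √(28.1² + (-17.1)²) = 32.9 m.

33 m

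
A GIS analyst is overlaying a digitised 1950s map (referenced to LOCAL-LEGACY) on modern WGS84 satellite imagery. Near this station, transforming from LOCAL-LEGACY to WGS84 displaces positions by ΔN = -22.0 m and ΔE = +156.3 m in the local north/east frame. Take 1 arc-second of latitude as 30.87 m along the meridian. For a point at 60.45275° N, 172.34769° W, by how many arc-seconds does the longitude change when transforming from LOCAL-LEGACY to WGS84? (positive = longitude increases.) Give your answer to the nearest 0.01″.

Δλ = 10.27″

At latitude 60.45275°, cos φ = 0.493141.
1″ of longitude at this latitude = 30.87 × cos φ = 15.2233 m, so Δλ = 156.3 / 15.2233 = 10.267″.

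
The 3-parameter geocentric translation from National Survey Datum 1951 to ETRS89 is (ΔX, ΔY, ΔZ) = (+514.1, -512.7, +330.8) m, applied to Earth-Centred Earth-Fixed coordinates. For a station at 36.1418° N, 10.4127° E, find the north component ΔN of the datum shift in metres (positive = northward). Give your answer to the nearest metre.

ΔN = 24 m

The local north axis is (−sin φ cos λ, −sin φ sin λ, cos φ), giving ΔN = -298.215 + 54.652 + 267.141 = 23.58 m.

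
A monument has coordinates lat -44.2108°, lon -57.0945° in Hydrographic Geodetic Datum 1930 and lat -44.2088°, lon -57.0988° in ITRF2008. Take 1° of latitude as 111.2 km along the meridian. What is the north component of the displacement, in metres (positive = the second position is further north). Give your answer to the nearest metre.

ΔN = 222 m

Δφ = -44.2088° − -44.2108° = +0.0020°; Δλ = -57.0988° − -57.0945° = -0.0043°.
ΔN = Δφ × 111200 = 222.4 m; ΔE = Δλ × 111200 × cos(-44.2108°) = -0.0043 × 111200 × 0.716779 = -342.7 m.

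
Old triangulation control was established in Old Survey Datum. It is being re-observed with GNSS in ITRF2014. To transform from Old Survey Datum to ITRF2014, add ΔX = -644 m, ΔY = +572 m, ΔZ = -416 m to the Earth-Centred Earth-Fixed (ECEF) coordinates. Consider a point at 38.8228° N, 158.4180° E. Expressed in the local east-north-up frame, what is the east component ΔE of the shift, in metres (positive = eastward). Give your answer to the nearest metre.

At φ = 38.8228°, λ = 158.4180°: sin φ = 0.626914, cos φ = 0.779089, sin λ = 0.367832, cos λ = -0.929892.
ΔE = −sin λ·ΔX + cos λ·ΔY = −(0.367832)·(-644) + (-0.929892)·(572) = -295.01 m.

ΔE = -295 m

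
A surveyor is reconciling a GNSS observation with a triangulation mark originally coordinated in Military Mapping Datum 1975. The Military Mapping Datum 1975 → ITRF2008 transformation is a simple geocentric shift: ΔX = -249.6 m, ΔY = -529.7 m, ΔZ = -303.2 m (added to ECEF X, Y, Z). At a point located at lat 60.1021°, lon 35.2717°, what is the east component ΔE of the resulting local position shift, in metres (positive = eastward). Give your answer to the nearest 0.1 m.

The local east axis at (φ, λ) is (−sin λ, cos λ, 0), so ΔE = −sin(35.2717°)·(-249.6) + cos(35.2717°)·(-529.7) = -288.33 m.

ΔE = -288.3 m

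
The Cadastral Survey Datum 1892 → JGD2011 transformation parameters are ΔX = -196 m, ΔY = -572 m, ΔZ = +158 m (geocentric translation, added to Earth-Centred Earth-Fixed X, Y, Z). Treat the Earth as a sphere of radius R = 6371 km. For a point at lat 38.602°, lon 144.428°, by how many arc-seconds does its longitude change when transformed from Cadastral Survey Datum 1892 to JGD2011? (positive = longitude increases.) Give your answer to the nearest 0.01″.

Δλ = 24.00″

sin φ = 0.623907, cos φ = 0.781499, sin λ = 0.581726, cos λ = -0.813385.
East component: ΔE = −sin λ·ΔX + cos λ·ΔY = −(0.581726)(-196) + (-0.813385)(-572) = 579.27 m.
1° of latitude spans πR/180 = 111195 m; at latitude φ, 1° of longitude spans that × cos φ = 86898.7 m, so Δλ = 579.27 / 86898.7 × 3600 = 23.998″.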